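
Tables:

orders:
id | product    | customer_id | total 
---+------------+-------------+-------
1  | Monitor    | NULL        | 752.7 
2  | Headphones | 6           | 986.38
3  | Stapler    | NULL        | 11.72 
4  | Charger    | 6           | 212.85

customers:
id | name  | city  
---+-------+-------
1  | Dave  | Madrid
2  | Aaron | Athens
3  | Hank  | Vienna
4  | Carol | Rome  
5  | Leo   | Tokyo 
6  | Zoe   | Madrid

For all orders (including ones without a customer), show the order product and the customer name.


LEFT JOIN keeps every row from orders (the left table); where customer_id has no match in customers, the customer columns become NULL. Walk through each order:
  - order 1 (Monitor): customer_id=NULL, no match -> kept with NULL
  - order 2 (Headphones): customer_id=6 -> matches Zoe
  - order 3 (Stapler): customer_id=NULL, no match -> kept with NULL
  - order 4 (Charger): customer_id=6 -> matches Zoe
All 4 rows appear; 2 have NULL customer.

SQL:
SELECT a.product, b.name AS customer
FROM orders a
LEFT JOIN customers b ON a.customer_id = b.id

Result:
product    | customer
-----------+---------
Monitor    | NULL    
Headphones | Zoe     
Stapler    | NULL    
Charger    | Zoe     


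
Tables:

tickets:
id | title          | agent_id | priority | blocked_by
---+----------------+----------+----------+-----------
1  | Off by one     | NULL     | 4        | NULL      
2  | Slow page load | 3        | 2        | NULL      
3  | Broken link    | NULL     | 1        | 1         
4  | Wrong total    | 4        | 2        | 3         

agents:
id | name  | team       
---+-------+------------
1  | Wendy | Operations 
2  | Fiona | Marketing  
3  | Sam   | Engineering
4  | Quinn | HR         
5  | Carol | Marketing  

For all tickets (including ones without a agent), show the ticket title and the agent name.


LEFT JOIN keeps every row from tickets (the left table); where agent_id has no match in agents, the agent columns become NULL. Walk through each ticket:
  - ticket 1 (Off by one): agent_id=NULL, no match -> kept with NULL
  - ticket 2 (Slow page load): agent_id=3 -> matches Sam
  - ticket 3 (Broken link): agent_id=NULL, no match -> kept with NULL
  - ticket 4 (Wrong total): agent_id=4 -> matches Quinn
All 4 rows appear; 2 have NULL agent.

SQL:
SELECT a.title, b.name AS agent
FROM tickets a
LEFT JOIN agents b ON a.agent_id = b.id

Result:
title          | agent
---------------+------
Off by one     | NULL 
Slow page load | Sam  
Broken link    | NULL 
Wrong total    | Quinn


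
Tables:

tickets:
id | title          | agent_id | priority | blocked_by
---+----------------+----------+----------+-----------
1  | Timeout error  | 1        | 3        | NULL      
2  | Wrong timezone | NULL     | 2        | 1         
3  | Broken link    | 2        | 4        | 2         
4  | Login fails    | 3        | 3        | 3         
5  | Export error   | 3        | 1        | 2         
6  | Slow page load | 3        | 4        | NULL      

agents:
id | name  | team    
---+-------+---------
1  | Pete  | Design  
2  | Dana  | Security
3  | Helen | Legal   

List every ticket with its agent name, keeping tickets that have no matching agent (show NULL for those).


LEFT JOIN keeps every row from tickets (the left table); where agent_id has no match in agents, the agent columns become NULL. Walk through each ticket:
  - ticket 1 (Timeout error): agent_id=1 -> matches Pete
  - ticket 2 (Wrong timezone): agent_id=NULL, no match -> kept with NULL
  - ticket 3 (Broken link): agent_id=2 -> matches Dana
  - ticket 4 (Login fails): agent_id=3 -> matches Helen
  - ticket 5 (Export error): agent_id=3 -> matches Helen
  - ticket 6 (Slow page load): agent_id=3 -> matches Helen
All 6 rows appear; 1 has NULL agent.

SQL:
SELECT a.title, b.name AS agent
FROM tickets a
LEFT JOIN agents b ON a.agent_id = b.id

Result:
title          | agent
---------------+------
Timeout error  | Pete 
Wrong timezone | NULL 
Broken link    | Dana 
Login fails    | Helen
Export error   | Helen
Slow page load | Helen


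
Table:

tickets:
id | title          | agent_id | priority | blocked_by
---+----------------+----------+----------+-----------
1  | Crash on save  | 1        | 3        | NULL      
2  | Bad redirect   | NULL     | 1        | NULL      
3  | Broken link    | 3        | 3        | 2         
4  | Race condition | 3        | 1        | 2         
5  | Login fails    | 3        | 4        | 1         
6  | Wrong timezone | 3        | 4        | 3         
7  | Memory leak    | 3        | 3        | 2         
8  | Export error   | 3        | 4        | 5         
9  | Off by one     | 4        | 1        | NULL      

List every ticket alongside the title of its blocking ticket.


This is a self-join: tickets is joined to a second copy of itself, matching each row's blocked_by to another row's id. Use LEFT JOIN so rows with blocked_by=NULL are kept.
  - ticket 1 (Crash on save): blocked_by=NULL -> NULL
  - ticket 2 (Bad redirect): blocked_by=NULL -> NULL
  - ticket 3 (Broken link): blocked_by=2 -> Bad redirect
  - ticket 4 (Race condition): blocked_by=2 -> Bad redirect
  - ticket 5 (Login fails): blocked_by=1 -> Crash on save
  - ticket 6 (Wrong timezone): blocked_by=3 -> Broken link
  - ticket 7 (Memory leak): blocked_by=2 -> Bad redirect
  - ticket 8 (Export error): blocked_by=5 -> Login fails
  - ticket 9 (Off by one): blocked_by=NULL -> NULL

SQL:
SELECT a.title AS item, b.title AS blocked_by
FROM tickets a
LEFT JOIN tickets b ON a.blocked_by = b.id

Result:
item           | blocked_by   
---------------+--------------
Crash on save  | NULL         
Bad redirect   | NULL         
Broken link    | Bad redirect 
Race condition | Bad redirect 
Login fails    | Crash on save
Wrong timezone | Broken link  
Memory leak    | Bad redirect 
Export error   | Login fails  
Off by one     | NULL         


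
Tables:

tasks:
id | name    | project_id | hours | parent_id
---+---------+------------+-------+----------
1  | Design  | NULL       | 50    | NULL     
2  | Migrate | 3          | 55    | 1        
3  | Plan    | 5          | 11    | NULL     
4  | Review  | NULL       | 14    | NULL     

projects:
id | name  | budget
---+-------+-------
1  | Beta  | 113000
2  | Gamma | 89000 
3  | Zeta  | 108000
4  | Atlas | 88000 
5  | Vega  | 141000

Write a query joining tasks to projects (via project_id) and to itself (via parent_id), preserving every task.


Two LEFT JOINs from the same base table tasks: one to projects via project_id, one to tasks itself via parent_id. Both are LEFT so every task is preserved.
Match against projects:
  - task 1 (Design): project_id=NULL, no match -> kept with NULL
  - task 2 (Migrate): project_id=3 -> matches Zeta
  - task 3 (Plan): project_id=5 -> matches Vega
  - task 4 (Review): project_id=NULL, no match -> kept with NULL
Match against tasks (self):
  - task 1 (Design): parent_id=NULL -> NULL
  - task 2 (Migrate): parent_id=1 -> Design
  - task 3 (Plan): parent_id=NULL -> NULL
  - task 4 (Review): parent_id=NULL -> NULL

SQL:
SELECT a.name, b.name AS project, c.name AS parent
FROM tasks a
LEFT JOIN projects b ON a.project_id = b.id
LEFT JOIN tasks c ON a.parent_id = c.id

Result:
name    | project | parent
--------+---------+-------
Design  | NULL    | NULL  
Migrate | Zeta    | Design
Plan    | Vega    | NULL  
Review  | NULL    | NULL  


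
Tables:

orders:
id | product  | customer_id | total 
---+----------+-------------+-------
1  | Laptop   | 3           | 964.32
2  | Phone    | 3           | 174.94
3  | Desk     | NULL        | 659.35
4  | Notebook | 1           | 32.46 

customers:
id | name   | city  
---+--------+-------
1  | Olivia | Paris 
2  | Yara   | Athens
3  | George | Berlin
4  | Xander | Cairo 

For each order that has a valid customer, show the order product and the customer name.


INNER JOIN keeps only orders rows whose customer_id matches an id in customers. Walk through each order:
  - order 1 (Laptop): customer_id=3 -> matches George
  - order 2 (Phone): customer_id=3 -> matches George
  - order 3 (Desk): customer_id=NULL, no match -> dropped
  - order 4 (Notebook): customer_id=1 -> matches Olivia
So 1 of 4 rows is dropped.

SQL:
SELECT a.product, b.name AS customer
FROM orders a
INNER JOIN customers b ON a.customer_id = b.id

Result:
product  | customer
---------+---------
Laptop   | George  
Phone    | George  
Notebook | Olivia  


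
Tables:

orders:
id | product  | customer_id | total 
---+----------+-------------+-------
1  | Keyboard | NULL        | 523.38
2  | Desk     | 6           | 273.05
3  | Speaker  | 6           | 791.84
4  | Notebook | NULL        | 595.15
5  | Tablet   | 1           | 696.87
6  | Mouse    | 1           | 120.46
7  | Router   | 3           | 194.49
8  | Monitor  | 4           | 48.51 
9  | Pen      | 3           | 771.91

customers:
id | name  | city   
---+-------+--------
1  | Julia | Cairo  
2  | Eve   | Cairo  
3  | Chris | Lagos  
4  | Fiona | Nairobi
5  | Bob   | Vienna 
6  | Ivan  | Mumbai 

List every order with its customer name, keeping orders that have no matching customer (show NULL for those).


LEFT JOIN keeps every row from orders (the left table); where customer_id has no match in customers, the customer columns become NULL. Walk through each order:
  - order 1 (Keyboard): customer_id=NULL, no match -> kept with NULL
  - order 2 (Desk): customer_id=6 -> matches Ivan
  - order 3 (Speaker): customer_id=6 -> matches Ivan
  - order 4 (Notebook): customer_id=NULL, no match -> kept with NULL
  - order 5 (Tablet): customer_id=1 -> matches Julia
  - order 6 (Mouse): customer_id=1 -> matches Julia
  - order 7 (Router): customer_id=3 -> matches Chris
  - order 8 (Monitor): customer_id=4 -> matches Fiona
  - order 9 (Pen): customer_id=3 -> matches Chris
All 9 rows appear; 2 have NULL customer.

SQL:
SELECT a.product, b.name AS customer
FROM orders a
LEFT JOIN customers b ON a.customer_id = b.id

Result:
product  | customer
---------+---------
Keyboard | NULL    
Desk     | Ivan    
Speaker  | Ivan    
Notebook | NULL    
Tablet   | Julia   
Mouse    | Julia   
Router   | Chris   
Monitor  | Fiona   
Pen      | Chris   


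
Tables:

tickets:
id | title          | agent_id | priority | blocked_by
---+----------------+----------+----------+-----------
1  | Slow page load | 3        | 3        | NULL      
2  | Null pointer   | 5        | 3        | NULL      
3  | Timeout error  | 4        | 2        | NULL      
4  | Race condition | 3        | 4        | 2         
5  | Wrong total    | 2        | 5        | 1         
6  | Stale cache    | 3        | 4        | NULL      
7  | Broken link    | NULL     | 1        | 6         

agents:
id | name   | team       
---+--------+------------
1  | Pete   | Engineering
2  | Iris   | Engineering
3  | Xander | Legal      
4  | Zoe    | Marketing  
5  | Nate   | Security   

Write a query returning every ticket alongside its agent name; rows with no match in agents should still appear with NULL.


LEFT JOIN keeps every row from tickets (the left table); where agent_id has no match in agents, the agent columns become NULL. Walk through each ticket:
  - ticket 1 (Slow page load): agent_id=3 -> matches Xander
  - ticket 2 (Null pointer): agent_id=5 -> matches Nate
  - ticket 3 (Timeout error): agent_id=4 -> matches Zoe
  - ticket 4 (Race condition): agent_id=3 -> matches Xander
  - ticket 5 (Wrong total): agent_id=2 -> matches Iris
  - ticket 6 (Stale cache): agent_id=3 -> matches Xander
  - ticket 7 (Broken link): agent_id=NULL, no match -> kept with NULL
All 7 rows appear; 1 has NULL agent.

SQL:
SELECT a.title, b.name AS agent
FROM tickets a
LEFT JOIN agents b ON a.agent_id = b.id

Result:
title          | agent 
---------------+-------
Slow page load | Xander
Null pointer   | Nate  
Timeout error  | Zoe   
Race condition | Xander
Wrong total    | Iris  
Stale cache    | Xander
Broken link    | NULL  


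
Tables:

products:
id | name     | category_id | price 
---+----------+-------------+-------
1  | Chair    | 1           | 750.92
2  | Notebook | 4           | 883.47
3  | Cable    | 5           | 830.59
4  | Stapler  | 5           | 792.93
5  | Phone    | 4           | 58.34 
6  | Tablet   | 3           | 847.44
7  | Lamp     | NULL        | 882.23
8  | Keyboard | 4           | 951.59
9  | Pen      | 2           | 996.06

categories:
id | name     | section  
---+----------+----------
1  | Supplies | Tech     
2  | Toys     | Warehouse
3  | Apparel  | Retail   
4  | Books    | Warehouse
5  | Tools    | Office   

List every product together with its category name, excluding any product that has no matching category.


INNER JOIN keeps only products rows whose category_id matches an id in categories. Walk through each product:
  - product 1 (Chair): category_id=1 -> matches Supplies
  - product 2 (Notebook): category_id=4 -> matches Books
  - product 3 (Cable): category_id=5 -> matches Tools
  - product 4 (Stapler): category_id=5 -> matches Tools
  - product 5 (Phone): category_id=4 -> matches Books
  - product 6 (Tablet): category_id=3 -> matches Apparel
  - product 7 (Lamp): category_id=NULL, no match -> dropped
  - product 8 (Keyboard): category_id=4 -> matches Books
  - product 9 (Pen): category_id=2 -> matches Toys
So 1 of 9 rows is dropped.

SQL:
SELECT a.name, b.name AS category
FROM products a
INNER JOIN categories b ON a.category_id = b.id

Result:
name     | category
---------+---------
Chair    | Supplies
Notebook | Books   
Cable    | Tools   
Stapler  | Tools   
Phone    | Books   
Tablet   | Apparel 
Keyboard | Books   
Pen      | Toys    


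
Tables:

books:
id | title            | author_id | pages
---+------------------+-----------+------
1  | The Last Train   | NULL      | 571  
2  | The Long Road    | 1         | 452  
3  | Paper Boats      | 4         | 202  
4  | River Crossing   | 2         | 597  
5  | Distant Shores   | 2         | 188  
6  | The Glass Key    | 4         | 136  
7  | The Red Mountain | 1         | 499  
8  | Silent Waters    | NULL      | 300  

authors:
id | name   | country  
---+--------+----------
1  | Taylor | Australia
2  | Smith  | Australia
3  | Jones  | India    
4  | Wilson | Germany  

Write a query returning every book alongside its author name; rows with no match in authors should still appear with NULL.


LEFT JOIN keeps every row from books (the left table); where author_id has no match in authors, the author columns become NULL. Walk through each book:
  - book 1 (The Last Train): author_id=NULL, no match -> kept with NULL
  - book 2 (The Long Road): author_id=1 -> matches Taylor
  - book 3 (Paper Boats): author_id=4 -> matches Wilson
  - book 4 (River Crossing): author_id=2 -> matches Smith
  - book 5 (Distant Shores): author_id=2 -> matches Smith
  - book 6 (The Glass Key): author_id=4 -> matches Wilson
  - book 7 (The Red Mountain): author_id=1 -> matches Taylor
  - book 8 (Silent Waters): author_id=NULL, no match -> kept with NULL
All 8 rows appear; 2 have NULL author.

SQL:
SELECT a.title, b.name AS author
FROM books a
LEFT JOIN authors b ON a.author_id = b.id

Result:
title            | author
-----------------+-------
The Last Train   | NULL  
The Long Road    | Taylor
Paper Boats      | Wilson
River Crossing   | Smith 
Distant Shores   | Smith 
The Glass Key    | Wilson
The Red Mountain | Taylor
Silent Waters    | NULL  


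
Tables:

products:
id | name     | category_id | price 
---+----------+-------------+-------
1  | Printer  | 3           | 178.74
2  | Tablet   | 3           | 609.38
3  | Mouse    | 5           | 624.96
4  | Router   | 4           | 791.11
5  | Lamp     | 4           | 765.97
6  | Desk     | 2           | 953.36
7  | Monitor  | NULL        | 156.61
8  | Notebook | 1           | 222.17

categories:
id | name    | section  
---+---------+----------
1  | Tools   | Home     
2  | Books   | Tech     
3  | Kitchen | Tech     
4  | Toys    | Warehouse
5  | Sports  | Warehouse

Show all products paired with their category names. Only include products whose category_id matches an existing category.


INNER JOIN keeps only products rows whose category_id matches an id in categories. Walk through each product:
  - product 1 (Printer): category_id=3 -> matches Kitchen
  - product 2 (Tablet): category_id=3 -> matches Kitchen
  - product 3 (Mouse): category_id=5 -> matches Sports
  - product 4 (Router): category_id=4 -> matches Toys
  - product 5 (Lamp): category_id=4 -> matches Toys
  - product 6 (Desk): category_id=2 -> matches Books
  - product 7 (Monitor): category_id=NULL, no match -> dropped
  - product 8 (Notebook): category_id=1 -> matches Tools
So 1 of 8 rows is dropped.

SQL:
SELECT a.name, b.name AS category
FROM products a
INNER JOIN categories b ON a.category_id = b.id

Result:
name     | category
---------+---------
Printer  | Kitchen 
Tablet   | Kitchen 
Mouse    | Sports  
Router   | Toys    
Lamp     | Toys    
Desk     | Books   
Notebook | Tools   


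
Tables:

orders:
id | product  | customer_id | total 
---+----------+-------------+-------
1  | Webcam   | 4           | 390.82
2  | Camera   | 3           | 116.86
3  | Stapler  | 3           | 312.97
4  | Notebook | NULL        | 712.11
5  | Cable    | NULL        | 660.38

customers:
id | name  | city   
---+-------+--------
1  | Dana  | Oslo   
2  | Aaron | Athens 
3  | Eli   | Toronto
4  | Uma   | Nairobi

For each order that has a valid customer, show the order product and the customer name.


INNER JOIN keeps only orders rows whose customer_id matches an id in customers. Walk through each order:
  - order 1 (Webcam): customer_id=4 -> matches Uma
  - order 2 (Camera): customer_id=3 -> matches Eli
  - order 3 (Stapler): customer_id=3 -> matches Eli
  - order 4 (Notebook): customer_id=NULL, no match -> dropped
  - order 5 (Cable): customer_id=NULL, no match -> dropped
So 2 of 5 rows are dropped.

SQL:
SELECT a.product, b.name AS customer
FROM orders a
INNER JOIN customers b ON a.customer_id = b.id

Result:
product | customer
--------+---------
Webcam  | Uma     
Camera  | Eli     
Stapler | Eli     


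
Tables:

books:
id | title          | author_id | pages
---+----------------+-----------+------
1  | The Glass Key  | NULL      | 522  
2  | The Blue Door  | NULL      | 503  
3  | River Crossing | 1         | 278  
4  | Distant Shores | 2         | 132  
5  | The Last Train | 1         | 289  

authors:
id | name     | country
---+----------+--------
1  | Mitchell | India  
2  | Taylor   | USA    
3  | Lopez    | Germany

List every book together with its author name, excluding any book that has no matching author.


INNER JOIN keeps only books rows whose author_id matches an id in authors. Walk through each book:
  - book 1 (The Glass Key): author_id=NULL, no match -> dropped
  - book 2 (The Blue Door): author_id=NULL, no match -> dropped
  - book 3 (River Crossing): author_id=1 -> matches Mitchell
  - book 4 (Distant Shores): author_id=2 -> matches Taylor
  - book 5 (The Last Train): author_id=1 -> matches Mitchell
So 2 of 5 rows are dropped.

SQL:
SELECT a.title, b.name AS author
FROM books a
INNER JOIN authors b ON a.author_id = b.id

Result:
title          | author  
---------------+---------
River Crossing | Mitchell
Distant Shores | Taylor  
The Last Train | Mitchell


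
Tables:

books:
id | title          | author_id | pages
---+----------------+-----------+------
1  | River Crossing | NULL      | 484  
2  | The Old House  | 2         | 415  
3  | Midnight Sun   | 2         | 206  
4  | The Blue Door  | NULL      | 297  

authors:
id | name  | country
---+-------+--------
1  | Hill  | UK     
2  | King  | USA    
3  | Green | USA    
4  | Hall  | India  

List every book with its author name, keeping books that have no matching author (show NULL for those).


LEFT JOIN keeps every row from books (the left table); where author_id has no match in authors, the author columns become NULL. Walk through each book:
  - book 1 (River Crossing): author_id=NULL, no match -> kept with NULL
  - book 2 (The Old House): author_id=2 -> matches King
  - book 3 (Midnight Sun): author_id=2 -> matches King
  - book 4 (The Blue Door): author_id=NULL, no match -> kept with NULL
All 4 rows appear; 2 have NULL author.

SQL:
SELECT a.title, b.name AS author
FROM books a
LEFT JOIN authors b ON a.author_id = b.id

Result:
title          | author
---------------+-------
River Crossing | NULL  
The Old House  | King  
Midnight Sun   | King  
The Blue Door  | NULL  


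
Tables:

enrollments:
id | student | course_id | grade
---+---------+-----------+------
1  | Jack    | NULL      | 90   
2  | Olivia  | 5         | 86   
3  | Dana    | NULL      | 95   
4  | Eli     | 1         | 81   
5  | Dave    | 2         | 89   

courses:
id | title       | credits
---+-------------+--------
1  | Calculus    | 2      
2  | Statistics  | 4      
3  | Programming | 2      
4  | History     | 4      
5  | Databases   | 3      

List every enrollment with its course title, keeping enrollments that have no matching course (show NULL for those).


LEFT JOIN keeps every row from enrollments (the left table); where course_id has no match in courses, the course columns become NULL. Walk through each enrollment:
  - enrollment 1 (Jack): course_id=NULL, no match -> kept with NULL
  - enrollment 2 (Olivia): course_id=5 -> matches Databases
  - enrollment 3 (Dana): course_id=NULL, no match -> kept with NULL
  - enrollment 4 (Eli): course_id=1 -> matches Calculus
  - enrollment 5 (Dave): course_id=2 -> matches Statistics
All 5 rows appear; 2 have NULL course.

SQL:
SELECT a.student, b.title AS course
FROM enrollments a
LEFT JOIN courses b ON a.course_id = b.id

Result:
student | course    
--------+-----------
Jack    | NULL      
Olivia  | Databases 
Dana    | NULL      
Eli     | Calculus  
Dave    | Statistics


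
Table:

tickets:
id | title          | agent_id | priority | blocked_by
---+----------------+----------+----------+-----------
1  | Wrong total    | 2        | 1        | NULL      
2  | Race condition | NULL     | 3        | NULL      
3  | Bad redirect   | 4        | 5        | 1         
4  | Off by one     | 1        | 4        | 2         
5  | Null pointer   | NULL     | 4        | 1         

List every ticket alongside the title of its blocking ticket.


This is a self-join: tickets is joined to a second copy of itself, matching each row's blocked_by to another row's id. Use LEFT JOIN so rows with blocked_by=NULL are kept.
  - ticket 1 (Wrong total): blocked_by=NULL -> NULL
  - ticket 2 (Race condition): blocked_by=NULL -> NULL
  - ticket 3 (Bad redirect): blocked_by=1 -> Wrong total
  - ticket 4 (Off by one): blocked_by=2 -> Race condition
  - ticket 5 (Null pointer): blocked_by=1 -> Wrong total

SQL:
SELECT a.title AS item, b.title AS blocked_by
FROM tickets a
LEFT JOIN tickets b ON a.blocked_by = b.id

Result:
item           | blocked_by    
---------------+---------------
Wrong total    | NULL          
Race condition | NULL          
Bad redirect   | Wrong total   
Off by one     | Race condition
Null pointer   | Wrong total   


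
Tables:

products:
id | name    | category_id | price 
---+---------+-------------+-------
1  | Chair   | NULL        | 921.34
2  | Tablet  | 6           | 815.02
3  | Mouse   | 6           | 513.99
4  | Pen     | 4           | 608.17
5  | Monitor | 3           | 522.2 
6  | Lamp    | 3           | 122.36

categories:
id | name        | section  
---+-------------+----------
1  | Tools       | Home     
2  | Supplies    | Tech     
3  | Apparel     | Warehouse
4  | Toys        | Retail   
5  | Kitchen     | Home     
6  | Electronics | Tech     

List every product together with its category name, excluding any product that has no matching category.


INNER JOIN keeps only products rows whose category_id matches an id in categories. Walk through each product:
  - product 1 (Chair): category_id=NULL, no match -> dropped
  - product 2 (Tablet): category_id=6 -> matches Electronics
  - product 3 (Mouse): category_id=6 -> matches Electronics
  - product 4 (Pen): category_id=4 -> matches Toys
  - product 5 (Monitor): category_id=3 -> matches Apparel
  - product 6 (Lamp): category_id=3 -> matches Apparel
So 1 of 6 rows is dropped.

SQL:
SELECT a.name, b.name AS category
FROM products a
INNER JOIN categories b ON a.category_id = b.id

Result:
name    | category   
--------+------------
Tablet  | Electronics
Mouse   | Electronics
Pen     | Toys       
Monitor | Apparel    
Lamp    | Apparel    


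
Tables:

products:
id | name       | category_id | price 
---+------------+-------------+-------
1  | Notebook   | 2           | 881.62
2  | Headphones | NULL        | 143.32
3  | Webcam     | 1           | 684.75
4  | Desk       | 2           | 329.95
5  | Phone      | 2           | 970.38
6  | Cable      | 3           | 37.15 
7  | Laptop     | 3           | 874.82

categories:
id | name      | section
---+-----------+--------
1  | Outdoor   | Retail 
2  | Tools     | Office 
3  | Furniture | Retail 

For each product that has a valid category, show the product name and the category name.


INNER JOIN keeps only products rows whose category_id matches an id in categories. Walk through each product:
  - product 1 (Notebook): category_id=2 -> matches Tools
  - product 2 (Headphones): category_id=NULL, no match -> dropped
  - product 3 (Webcam): category_id=1 -> matches Outdoor
  - product 4 (Desk): category_id=2 -> matches Tools
  - product 5 (Phone): category_id=2 -> matches Tools
  - product 6 (Cable): category_id=3 -> matches Furniture
  - product 7 (Laptop): category_id=3 -> matches Furniture
So 1 of 7 rows is dropped.

SQL:
SELECT a.name, b.name AS category
FROM products a
INNER JOIN categories b ON a.category_id = b.id

Result:
name     | category 
---------+----------
Notebook | Tools    
Webcam   | Outdoor  
Desk     | Tools    
Phone    | Tools    
Cable    | Furniture
Laptop   | Furniture


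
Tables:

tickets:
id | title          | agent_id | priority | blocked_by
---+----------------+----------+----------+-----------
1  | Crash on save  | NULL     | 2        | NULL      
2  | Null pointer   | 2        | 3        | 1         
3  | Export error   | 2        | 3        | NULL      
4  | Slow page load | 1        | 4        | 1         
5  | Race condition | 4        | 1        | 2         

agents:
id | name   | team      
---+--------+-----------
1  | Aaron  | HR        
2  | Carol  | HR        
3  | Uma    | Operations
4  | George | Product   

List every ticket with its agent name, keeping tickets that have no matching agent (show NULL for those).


LEFT JOIN keeps every row from tickets (the left table); where agent_id has no match in agents, the agent columns become NULL. Walk through each ticket:
  - ticket 1 (Crash on save): agent_id=NULL, no match -> kept with NULL
  - ticket 2 (Null pointer): agent_id=2 -> matches Carol
  - ticket 3 (Export error): agent_id=2 -> matches Carol
  - ticket 4 (Slow page load): agent_id=1 -> matches Aaron
  - ticket 5 (Race condition): agent_id=4 -> matches George
All 5 rows appear; 1 has NULL agent.

SQL:
SELECT a.title, b.name AS agent
FROM tickets a
LEFT JOIN agents b ON a.agent_id = b.id

Result:
title          | agent 
---------------+-------
Crash on save  | NULL  
Null pointer   | Carol 
Export error   | Carol 
Slow page load | Aaron 
Race condition | George


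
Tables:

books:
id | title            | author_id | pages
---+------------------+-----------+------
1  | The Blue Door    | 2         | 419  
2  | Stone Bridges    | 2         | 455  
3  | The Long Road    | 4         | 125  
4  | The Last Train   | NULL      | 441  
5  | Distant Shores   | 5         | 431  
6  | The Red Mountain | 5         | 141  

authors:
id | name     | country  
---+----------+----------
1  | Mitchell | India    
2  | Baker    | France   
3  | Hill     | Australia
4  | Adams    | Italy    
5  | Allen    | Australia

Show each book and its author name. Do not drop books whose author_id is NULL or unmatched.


LEFT JOIN keeps every row from books (the left table); where author_id has no match in authors, the author columns become NULL. Walk through each book:
  - book 1 (The Blue Door): author_id=2 -> matches Baker
  - book 2 (Stone Bridges): author_id=2 -> matches Baker
  - book 3 (The Long Road): author_id=4 -> matches Adams
  - book 4 (The Last Train): author_id=NULL, no match -> kept with NULL
  - book 5 (Distant Shores): author_id=5 -> matches Allen
  - book 6 (The Red Mountain): author_id=5 -> matches Allen
All 6 rows appear; 1 has NULL author.

SQL:
SELECT a.title, b.name AS author
FROM books a
LEFT JOIN authors b ON a.author_id = b.id

Result:
title            | author
-----------------+-------
The Blue Door    | Baker 
Stone Bridges    | Baker 
The Long Road    | Adams 
The Last Train   | NULL  
Distant Shores   | Allen 
The Red Mountain | Allen 


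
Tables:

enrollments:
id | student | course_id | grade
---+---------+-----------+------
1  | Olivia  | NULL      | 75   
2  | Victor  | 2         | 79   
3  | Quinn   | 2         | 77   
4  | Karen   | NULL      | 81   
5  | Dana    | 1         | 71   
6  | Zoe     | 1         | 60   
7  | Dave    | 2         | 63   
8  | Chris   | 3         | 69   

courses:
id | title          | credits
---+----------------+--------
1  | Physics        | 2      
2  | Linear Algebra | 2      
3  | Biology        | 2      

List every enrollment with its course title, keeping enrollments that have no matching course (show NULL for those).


LEFT JOIN keeps every row from enrollments (the left table); where course_id has no match in courses, the course columns become NULL. Walk through each enrollment:
  - enrollment 1 (Olivia): course_id=NULL, no match -> kept with NULL
  - enrollment 2 (Victor): course_id=2 -> matches Linear Algebra
  - enrollment 3 (Quinn): course_id=2 -> matches Linear Algebra
  - enrollment 4 (Karen): course_id=NULL, no match -> kept with NULL
  - enrollment 5 (Dana): course_id=1 -> matches Physics
  - enrollment 6 (Zoe): course_id=1 -> matches Physics
  - enrollment 7 (Dave): course_id=2 -> matches Linear Algebra
  - enrollment 8 (Chris): course_id=3 -> matches Biology
All 8 rows appear; 2 have NULL course.

SQL:
SELECT a.student, b.title AS course
FROM enrollments a
LEFT JOIN courses b ON a.course_id = b.id

Result:
student | course        
--------+---------------
Olivia  | NULL          
Victor  | Linear Algebra
Quinn   | Linear Algebra
Karen   | NULL          
Dana    | Physics       
Zoe     | Physics       
Dave    | Linear Algebra
Chris   | Biology       


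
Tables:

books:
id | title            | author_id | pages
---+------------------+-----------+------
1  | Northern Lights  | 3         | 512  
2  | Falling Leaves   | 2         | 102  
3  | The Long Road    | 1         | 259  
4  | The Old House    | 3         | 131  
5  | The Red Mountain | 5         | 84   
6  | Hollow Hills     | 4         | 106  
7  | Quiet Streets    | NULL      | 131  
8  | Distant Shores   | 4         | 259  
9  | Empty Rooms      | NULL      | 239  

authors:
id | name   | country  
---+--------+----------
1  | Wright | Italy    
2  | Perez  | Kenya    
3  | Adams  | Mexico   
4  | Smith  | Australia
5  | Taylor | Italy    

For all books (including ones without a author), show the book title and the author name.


LEFT JOIN keeps every row from books (the left table); where author_id has no match in authors, the author columns become NULL. Walk through each book:
  - book 1 (Northern Lights): author_id=3 -> matches Adams
  - book 2 (Falling Leaves): author_id=2 -> matches Perez
  - book 3 (The Long Road): author_id=1 -> matches Wright
  - book 4 (The Old House): author_id=3 -> matches Adams
  - book 5 (The Red Mountain): author_id=5 -> matches Taylor
  - book 6 (Hollow Hills): author_id=4 -> matches Smith
  - book 7 (Quiet Streets): author_id=NULL, no match -> kept with NULL
  - book 8 (Distant Shores): author_id=4 -> matches Smith
  - book 9 (Empty Rooms): author_id=NULL, no match -> kept with NULL
All 9 rows appear; 2 have NULL author.

SQL:
SELECT a.title, b.name AS author
FROM books a
LEFT JOIN authors b ON a.author_id = b.id

Result:
title            | author
-----------------+-------
Northern Lights  | Adams 
Falling Leaves   | Perez 
The Long Road    | Wright
The Old House    | Adams 
The Red Mountain | Taylor
Hollow Hills     | Smith 
Quiet Streets    | NULL  
Distant Shores   | Smith 
Empty Rooms      | NULL  


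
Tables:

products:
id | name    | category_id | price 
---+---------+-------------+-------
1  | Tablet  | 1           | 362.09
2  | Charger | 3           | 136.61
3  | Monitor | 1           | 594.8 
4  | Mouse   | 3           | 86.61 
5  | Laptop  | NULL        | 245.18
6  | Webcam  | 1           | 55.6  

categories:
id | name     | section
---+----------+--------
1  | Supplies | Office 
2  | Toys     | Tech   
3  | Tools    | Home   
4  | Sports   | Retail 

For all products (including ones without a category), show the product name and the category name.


LEFT JOIN keeps every row from products (the left table); where category_id has no match in categories, the category columns become NULL. Walk through each product:
  - product 1 (Tablet): category_id=1 -> matches Supplies
  - product 2 (Charger): category_id=3 -> matches Tools
  - product 3 (Monitor): category_id=1 -> matches Supplies
  - product 4 (Mouse): category_id=3 -> matches Tools
  - product 5 (Laptop): category_id=NULL, no match -> kept with NULL
  - product 6 (Webcam): category_id=1 -> matches Supplies
All 6 rows appear; 1 has NULL category.

SQL:
SELECT a.name, b.name AS category
FROM products a
LEFT JOIN categories b ON a.category_id = b.id

Result:
name    | category
--------+---------
Tablet  | Supplies
Charger | Tools   
Monitor | Supplies
Mouse   | Tools   
Laptop  | NULL    
Webcam  | Supplies


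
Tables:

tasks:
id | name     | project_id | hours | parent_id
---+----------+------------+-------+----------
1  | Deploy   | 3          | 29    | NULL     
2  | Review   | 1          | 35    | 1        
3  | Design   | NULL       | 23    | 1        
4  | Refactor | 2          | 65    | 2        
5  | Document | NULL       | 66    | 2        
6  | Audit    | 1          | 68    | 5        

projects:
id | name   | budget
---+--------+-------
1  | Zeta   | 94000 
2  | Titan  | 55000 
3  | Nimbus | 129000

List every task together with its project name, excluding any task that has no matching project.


INNER JOIN keeps only tasks rows whose project_id matches an id in projects. Walk through each task:
  - task 1 (Deploy): project_id=3 -> matches Nimbus
  - task 2 (Review): project_id=1 -> matches Zeta
  - task 3 (Design): project_id=NULL, no match -> dropped
  - task 4 (Refactor): project_id=2 -> matches Titan
  - task 5 (Document): project_id=NULL, no match -> dropped
  - task 6 (Audit): project_id=1 -> matches Zeta
So 2 of 6 rows are dropped.

SQL:
SELECT a.name, b.name AS project
FROM tasks a
INNER JOIN projects b ON a.project_id = b.id

Result:
name     | project
---------+--------
Deploy   | Nimbus 
Review   | Zeta   
Refactor | Titan  
Audit    | Zeta   


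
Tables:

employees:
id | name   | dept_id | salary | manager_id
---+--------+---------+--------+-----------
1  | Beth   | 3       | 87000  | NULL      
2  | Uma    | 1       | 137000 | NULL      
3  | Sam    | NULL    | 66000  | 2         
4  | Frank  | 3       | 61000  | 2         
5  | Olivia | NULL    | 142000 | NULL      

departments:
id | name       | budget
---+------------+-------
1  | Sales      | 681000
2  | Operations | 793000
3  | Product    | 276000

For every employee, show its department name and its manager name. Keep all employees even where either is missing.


Two LEFT JOINs from the same base table employees: one to departments via dept_id, one to employees itself via manager_id. Both are LEFT so every employee is preserved.
Match against departments:
  - employee 1 (Beth): dept_id=3 -> matches Product
  - employee 2 (Uma): dept_id=1 -> matches Sales
  - employee 3 (Sam): dept_id=NULL, no match -> kept with NULL
  - employee 4 (Frank): dept_id=3 -> matches Product
  - employee 5 (Olivia): dept_id=NULL, no match -> kept with NULL
Match against employees (self):
  - employee 1 (Beth): manager_id=NULL -> NULL
  - employee 2 (Uma): manager_id=NULL -> NULL
  - employee 3 (Sam): manager_id=2 -> Uma
  - employee 4 (Frank): manager_id=2 -> Uma
  - employee 5 (Olivia): manager_id=NULL -> NULL

SQL:
SELECT a.name, b.name AS department, c.name AS manager
FROM employees a
LEFT JOIN departments b ON a.dept_id = b.id
LEFT JOIN employees c ON a.manager_id = c.id

Result:
name   | department | manager
-------+------------+--------
Beth   | Product    | NULL   
Uma    | Sales      | NULL   
Sam    | NULL       | Uma    
Frank  | Product    | Uma    
Olivia | NULL       | NULL   


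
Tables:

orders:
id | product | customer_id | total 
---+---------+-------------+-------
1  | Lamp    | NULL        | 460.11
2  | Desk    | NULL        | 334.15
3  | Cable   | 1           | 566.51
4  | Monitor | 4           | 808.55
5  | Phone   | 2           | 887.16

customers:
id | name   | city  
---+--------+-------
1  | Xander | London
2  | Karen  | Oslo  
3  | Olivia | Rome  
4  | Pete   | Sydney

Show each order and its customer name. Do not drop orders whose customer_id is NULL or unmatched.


LEFT JOIN keeps every row from orders (the left table); where customer_id has no match in customers, the customer columns become NULL. Walk through each order:
  - order 1 (Lamp): customer_id=NULL, no match -> kept with NULL
  - order 2 (Desk): customer_id=NULL, no match -> kept with NULL
  - order 3 (Cable): customer_id=1 -> matches Xander
  - order 4 (Monitor): customer_id=4 -> matches Pete
  - order 5 (Phone): customer_id=2 -> matches Karen
All 5 rows appear; 2 have NULL customer.

SQL:
SELECT a.product, b.name AS customer
FROM orders a
LEFT JOIN customers b ON a.customer_id = b.id

Result:
product | customer
--------+---------
Lamp    | NULL    
Desk    | NULL    
Cable   | Xander  
Monitor | Pete    
Phone   | Karen   


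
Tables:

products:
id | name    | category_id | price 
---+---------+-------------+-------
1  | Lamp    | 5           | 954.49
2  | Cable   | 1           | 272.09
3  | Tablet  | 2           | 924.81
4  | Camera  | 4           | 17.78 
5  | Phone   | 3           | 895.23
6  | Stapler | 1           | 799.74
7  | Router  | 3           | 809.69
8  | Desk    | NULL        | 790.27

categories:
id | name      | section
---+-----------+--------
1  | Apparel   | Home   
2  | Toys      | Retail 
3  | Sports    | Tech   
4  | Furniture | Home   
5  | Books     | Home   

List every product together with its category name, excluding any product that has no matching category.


INNER JOIN keeps only products rows whose category_id matches an id in categories. Walk through each product:
  - product 1 (Lamp): category_id=5 -> matches Books
  - product 2 (Cable): category_id=1 -> matches Apparel
  - product 3 (Tablet): category_id=2 -> matches Toys
  - product 4 (Camera): category_id=4 -> matches Furniture
  - product 5 (Phone): category_id=3 -> matches Sports
  - product 6 (Stapler): category_id=1 -> matches Apparel
  - product 7 (Router): category_id=3 -> matches Sports
  - product 8 (Desk): category_id=NULL, no match -> dropped
So 1 of 8 rows is dropped.

SQL:
SELECT a.name, b.name AS category
FROM products a
INNER JOIN categories b ON a.category_id = b.id

Result:
name    | category 
--------+----------
Lamp    | Books    
Cable   | Apparel  
Tablet  | Toys     
Camera  | Furniture
Phone   | Sports   
Stapler | Apparel  
Router  | Sports   


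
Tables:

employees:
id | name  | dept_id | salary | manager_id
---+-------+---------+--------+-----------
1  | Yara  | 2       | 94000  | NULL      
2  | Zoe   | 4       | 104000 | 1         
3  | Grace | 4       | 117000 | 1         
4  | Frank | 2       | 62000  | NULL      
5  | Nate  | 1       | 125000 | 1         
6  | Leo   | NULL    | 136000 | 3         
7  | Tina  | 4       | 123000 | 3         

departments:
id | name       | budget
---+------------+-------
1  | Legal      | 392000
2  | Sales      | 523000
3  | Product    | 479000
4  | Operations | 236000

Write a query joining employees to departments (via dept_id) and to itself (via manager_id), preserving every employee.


Two LEFT JOINs from the same base table employees: one to departments via dept_id, one to employees itself via manager_id. Both are LEFT so every employee is preserved.
Match against departments:
  - employee 1 (Yara): dept_id=2 -> matches Sales
  - employee 2 (Zoe): dept_id=4 -> matches Operations
  - employee 3 (Grace): dept_id=4 -> matches Operations
  - employee 4 (Frank): dept_id=2 -> matches Sales
  - employee 5 (Nate): dept_id=1 -> matches Legal
  - employee 6 (Leo): dept_id=NULL, no match -> kept with NULL
  - employee 7 (Tina): dept_id=4 -> matches Operations
Match against employees (self):
  - employee 1 (Yara): manager_id=NULL -> NULL
  - employee 2 (Zoe): manager_id=1 -> Yara
  - employee 3 (Grace): manager_id=1 -> Yara
  - employee 4 (Frank): manager_id=NULL -> NULL
  - employee 5 (Nate): manager_id=1 -> Yara
  - employee 6 (Leo): manager_id=3 -> Grace
  - employee 7 (Tina): manager_id=3 -> Grace

SQL:
SELECT a.name, b.name AS department, c.name AS manager
FROM employees a
LEFT JOIN departments b ON a.dept_id = b.id
LEFT JOIN employees c ON a.manager_id = c.id

Result:
name  | department | manager
------+------------+--------
Yara  | Sales      | NULL   
Zoe   | Operations | Yara   
Grace | Operations | Yara   
Frank | Sales      | NULL   
Nate  | Legal      | Yara   
Leo   | NULL       | Grace  
Tina  | Operations | Grace  
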